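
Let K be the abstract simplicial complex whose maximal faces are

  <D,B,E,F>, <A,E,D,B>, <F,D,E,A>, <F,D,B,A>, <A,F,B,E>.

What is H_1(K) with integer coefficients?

H_1 ≅ 0.

Fix the vertex order A < B < D < E < F and write every simplex with vertices in increasing order. Then dim K = 3 and the simplices of K are:

  0-simplices (5): A, B, D, E, F
  1-simplices (10): AB, AD, AE, AF, BD, BE, BF, DE, DF, EF
  2-simplices (10): ABD, ABE, ABF, ADE, ADF, AEF, BDE, BDF, BEF, DEF
  3-simplices (5): ABDE, ABDF, ABEF, ADEF, BDEF

Hence C_0 ≅ Z^5, C_1 ≅ Z^10, C_2 ≅ Z^10, C_3 ≅ Z^5.

∂_1: C_1 → C_0 maps an edge to its endpoints' difference, ∂[p,q] = q − p. For instance
  ∂AD = D − A.
As a 5×10 matrix over Z this has rank 4, with invariant factors (1,1,1,1).

Boundary ∂_2: C_2 → C_1 maps a triangle to the signed sum of its edges. For instance
  ∂ADE = DE − AE + AD,
  ∂ABE = BE − AE + AB.
This gives a 10×10 integer matrix of rank 6; reducing to Smith normal form yields diagonal entries (1,1,1,1,1,1).

The boundary map ∂_3: C_3 → C_2 sends each 3-simplex σ to the alternating sum Σ_i (−1)^i (σ with its i-th vertex removed). For instance
  ∂BDEF = DEF − BEF + BDF − BDE,
  ∂ABEF = BEF − AEF + ABF − ABE.
The resulting 10×5 matrix has rank 4, and its Smith normal form has invariant factors (1,1,1,1).

Now H_k = ker ∂_k / im ∂_{k+1}, so:

  H_1: rank ker ∂_1 − rank ∂_2 = (10 − 4) − 6 = 0, and the invariant factors of ∂_2 are all 1, so H_1 = 0.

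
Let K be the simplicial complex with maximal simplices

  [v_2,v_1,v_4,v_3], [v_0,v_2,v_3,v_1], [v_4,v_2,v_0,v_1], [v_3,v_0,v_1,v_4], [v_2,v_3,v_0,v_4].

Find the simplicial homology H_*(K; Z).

Order the vertices as v_0 < v_1 < v_2 < v_3 < v_4. Listing each simplex with vertices in this order, K has dimension 3 with simplices:

  0-simplices (5): [v_0], [v_1], [v_2], [v_3], [v_4]
  1-simplices (10): [v_0,v_1], [v_0,v_2], [v_0,v_3], [v_0,v_4], [v_1,v_2], [v_1,v_3], [v_1,v_4], [v_2,v_3], [v_2,v_4], [v_3,v_4]
  2-simplices (10): [v_0,v_1,v_2], [v_0,v_1,v_3], [v_0,v_1,v_4], [v_0,v_2,v_3], [v_0,v_2,v_4], [v_0,v_3,v_4], [v_1,v_2,v_3], [v_1,v_2,v_4], [v_1,v_3,v_4], [v_2,v_3,v_4]
  3-simplices (5): [v_0,v_1,v_2,v_3], [v_0,v_1,v_2,v_4], [v_0,v_1,v_3,v_4], [v_0,v_2,v_3,v_4], [v_1,v_2,v_3,v_4]

Hence C_0 ≅ Z^5, C_1 ≅ Z^10, C_2 ≅ Z^10, C_3 ≅ Z^5.

Boundary ∂_1: C_1 → C_0 is given by ∂[p,q] = [q] − [p].
This gives a 5×10 integer matrix of rank 4; reducing to Smith normal form yields diagonal entries (1,1,1,1).

The boundary map ∂_2: C_2 → C_1 maps a triangle to the signed sum of its edges. For instance
  ∂[v_0,v_3,v_4] = [v_3,v_4] − [v_0,v_4] + [v_0,v_3],
  ∂[v_0,v_1,v_4] = [v_1,v_4] − [v_0,v_4] + [v_0,v_1].
The resulting 10×10 matrix has rank 6, and its Smith normal form has invariant factors (1,1,1,1,1,1).

Boundary ∂_3: C_3 → C_2 sends each 3-simplex σ to the alternating sum Σ_i (−1)^i (σ with its i-th vertex removed). For instance
  ∂[v_1,v_2,v_3,v_4] = [v_2,v_3,v_4] − [v_1,v_3,v_4] + [v_1,v_2,v_4] − [v_1,v_2,v_3],
  ∂[v_0,v_1,v_3,v_4] = [v_1,v_3,v_4] − [v_0,v_3,v_4] + [v_0,v_1,v_4] − [v_0,v_1,v_3].
This gives a 10×5 integer matrix of rank 4; reducing to Smith normal form yields diagonal entries (1,1,1,1).

Computing H_k = (kernel of ∂_k) / (image of ∂_{k+1}):

  H_0: rank C_0 − rank ∂_1 = 5 − 4 = 1, and the invariant factors of ∂_1 are all 1, so H_0 ≅ Z.
  H_1: rank ker ∂_1 − rank ∂_2 = (10 − 4) − 6 = 0, and the invariant factors of ∂_2 are all 1, so H_1 ≅ 0.
  H_2: rank ker ∂_2 − rank ∂_3 = (10 − 6) − 4 = 0, and the invariant factors of ∂_3 are all 1, so H_2 ≅ 0.
  H_3: rank ker ∂_3 − rank ∂_4 = (5 − 4) − 0 = 1, and there is no ∂_4, so H_3 ≅ Z.

H_0 = Z,  H_1 = 0,  H_2 = 0,  H_3 = Z.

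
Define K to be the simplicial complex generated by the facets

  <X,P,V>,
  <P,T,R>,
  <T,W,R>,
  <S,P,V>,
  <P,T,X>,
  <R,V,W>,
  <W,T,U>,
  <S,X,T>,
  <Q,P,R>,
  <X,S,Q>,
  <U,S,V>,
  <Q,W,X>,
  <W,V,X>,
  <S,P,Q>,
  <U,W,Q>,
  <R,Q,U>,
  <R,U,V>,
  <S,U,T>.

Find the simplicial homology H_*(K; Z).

H_0 ≅ Z,  H_1 ≅ Z ⊕ Z_2,  H_2 = 0.

Order the vertices as P < Q < R < S < T < U < V < W < X. Listing each simplex with vertices in this order, K has dimension 2 with simplices:

  0-simplices (9): P, Q, R, S, T, U, V, W, X
  1-simplices (27): PQ, PR, PS, PT, PV, PX, QR, QS, QU, QW, QX, RT, RU, RV, RW, ST, SU, SV, SX, TU, TW, TX, UV, UW, VW, VX, WX
  2-simplices (18): PQR, PQS, PRT, PSV, PTX, PVX, QRU, QSX, QUW, QWX, RTW, RUV, RVW, STU, STX, SUV, TUW, VWX

giving chain groups C_0 ≅ Z^9, C_1 ≅ Z^27, C_2 ≅ Z^18.

Boundary ∂_1: C_1 → C_0 maps an edge to its endpoints' difference, ∂[p,q] = q − p. For instance
  ∂QR = R − Q.
The 9×27 boundary matrix has rank 8 and Smith normal form diag(1,1,1,1,1,1,1,1).

Boundary ∂_2: C_2 → C_1 acts by ∂[p,q,r] = [q,r] − [p,r] + [p,q]. For instance
  ∂TUW = UW − TW + TU,
  ∂STU = TU − SU + ST.
This gives a 27×18 integer matrix of rank 18; reducing to Smith normal form yields diagonal entries (1,1,1,1,1,1,1,1,1,1,1,1,1,1,1,1,1,2).

Reading off H_k = ker ∂_k / im ∂_{k+1}:

  H_0: rank C_0 − rank ∂_1 = 9 − 8 = 1, and the invariant factors of ∂_1 are all 1, so H_0 = Z.
  H_1: rank ker ∂_1 − rank ∂_2 = (27 − 8) − 18 = 1, and ∂_2 has invariant factor 2 > 1, so H_1 = Z ⊕ Z_2.
  H_2: rank ker ∂_2 − rank ∂_3 = (18 − 18) − 0 = 0, and there is no ∂_3, so H_2 = 0.

As a check, the Euler characteristic is 9 − 27 + 18 = 0, which agrees with 1 − 1 + 0 = 0.
(K is a triangulation of the Klein bottle.)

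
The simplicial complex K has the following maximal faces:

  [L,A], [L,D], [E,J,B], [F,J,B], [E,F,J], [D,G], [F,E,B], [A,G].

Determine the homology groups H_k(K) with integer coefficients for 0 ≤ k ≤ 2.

H_0 ≅ Z^2,  H_1 ≅ Z,  H_2 ≅ Z.

Take the total order A < B < D < E < F < G < J < L on the vertex set. Then K (dimension 2) consists of the simplices:

  0-simplices (8): A, B, D, E, F, G, J, L
  1-simplices (10): AG, AL, BE, BF, BJ, DG, DL, EF, EJ, FJ
  2-simplices (4): BEF, BEJ, BFJ, EFJ

giving chain groups C_0 ≅ Z^8, C_1 ≅ Z^10, C_2 ≅ Z^4.

∂_1: C_1 → C_0 maps an edge to its endpoints' difference, ∂[p,q] = q − p. For instance
  ∂DL = L − D.
This gives a 8×10 integer matrix of rank 6; reducing to Smith normal form yields diagonal entries (1,1,1,1,1,1).

The boundary map ∂_2: C_2 → C_1 maps a triangle to the signed sum of its edges. For instance
  ∂BFJ = FJ − BJ + BF,
  ∂EFJ = FJ − EJ + EF.
The 10×4 boundary matrix has rank 3 and Smith normal form diag(1,1,1).

From H_k ≅ ker(∂_k) / im(∂_{k+1}) we obtain:

  H_0: rank C_0 − rank ∂_1 = 8 − 6 = 2, and the invariant factors of ∂_1 are all 1, so H_0 ≅ Z^2.
  H_1: rank ker ∂_1 − rank ∂_2 = (10 − 6) − 3 = 1, and the invariant factors of ∂_2 are all 1, so H_1 ≅ Z.
  H_2: rank ker ∂_2 − rank ∂_3 = (4 − 3) − 0 = 1, and there is no ∂_3, so H_2 ≅ Z.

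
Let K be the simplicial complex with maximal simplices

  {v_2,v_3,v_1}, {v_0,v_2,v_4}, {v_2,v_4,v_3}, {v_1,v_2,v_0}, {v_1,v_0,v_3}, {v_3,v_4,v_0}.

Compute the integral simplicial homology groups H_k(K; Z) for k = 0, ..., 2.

Order the vertices as v_0 < v_1 < v_2 < v_3 < v_4. Listing each simplex with vertices in this order, K has dimension 2 with simplices:

  0-simplices (5): [v_0], [v_1], [v_2], [v_3], [v_4]
  1-simplices (9): [v_0,v_1], [v_0,v_2], [v_0,v_3], [v_0,v_4], [v_1,v_2], [v_1,v_3], [v_2,v_3], [v_2,v_4], [v_3,v_4]
  2-simplices (6): [v_0,v_1,v_2], [v_0,v_1,v_3], [v_0,v_2,v_4], [v_0,v_3,v_4], [v_1,v_2,v_3], [v_2,v_3,v_4]

Hence C_0 ≅ Z^5, C_1 ≅ Z^9, C_2 ≅ Z^6.

Boundary ∂_1: C_1 → C_0 sends each edge [p,q] (with p < q) to q − p.
The 5×9 boundary matrix has rank 4 and Smith normal form diag(1,1,1,1).

∂_2: C_2 → C_1 acts by ∂[p,q,r] = [q,r] − [p,r] + [p,q]. For instance
  ∂[v_0,v_1,v_3] = [v_1,v_3] − [v_0,v_3] + [v_0,v_1],
  ∂[v_0,v_2,v_4] = [v_2,v_4] − [v_0,v_4] + [v_0,v_2].
The resulting 9×6 matrix has rank 5, and its Smith normal form has invariant factors (1,1,1,1,1).

Reading off H_k = ker ∂_k / im ∂_{k+1}:

  H_0: rank C_0 − rank ∂_1 = 5 − 4 = 1, and the invariant factors of ∂_1 are all 1, so H_0 = Z.
  H_1: rank ker ∂_1 − rank ∂_2 = (9 − 4) − 5 = 0, and the invariant factors of ∂_2 are all 1, so H_1 = 0.
  H_2: rank ker ∂_2 − rank ∂_3 = (6 − 5) − 0 = 1, and there is no ∂_3, so H_2 = Z.

(K is a triangulation of the 2-sphere S^2.)

H_0 ≅ Z,  H_1 = 0,  H_2 ≅ Z.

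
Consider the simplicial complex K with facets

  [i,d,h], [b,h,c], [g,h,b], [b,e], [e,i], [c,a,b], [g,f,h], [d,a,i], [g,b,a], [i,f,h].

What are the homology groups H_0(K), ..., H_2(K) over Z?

H_0 ≅ Z,  H_1 ≅ Z^2,  H_2 = 0.

We work with the vertex ordering a < b < c < d < e < f < g < h < i. The simplices of K, each written with vertices in increasing order, are:

  0-simplices (9): a, b, c, d, e, f, g, h, i
  1-simplices (18): ab, ac, ad, ag, ai, bc, be, bg, bh, ch, dh, di, ei, fg, fh, fi, gh, hi
  2-simplices (8): abc, abg, adi, bch, bgh, dhi, fgh, fhi

so the chain groups are C_0 ≅ Z^9, C_1 ≅ Z^18, C_2 ≅ Z^8.

Boundary ∂_1: C_1 → C_0 maps an edge to its endpoints' difference, ∂[p,q] = q − p. For instance
  ∂bh = h − b.
As a 9×18 matrix over Z this has rank 8, with invariant factors (1,1,1,1,1,1,1,1).

The boundary map ∂_2: C_2 → C_1 sends each 2-simplex [p,q,r] to [q,r] − [p,r] + [p,q]. For instance
  ∂bch = ch − bh + bc,
  ∂dhi = hi − di + dh.
The 18×8 boundary matrix has rank 8 and Smith normal form diag(1,1,1,1,1,1,1,1).

From H_k ≅ ker(∂_k) / im(∂_{k+1}) we obtain:

  H_0: rank C_0 − rank ∂_1 = 9 − 8 = 1, and the invariant factors of ∂_1 are all 1, so H_0 ≅ Z.
  H_1: rank ker ∂_1 − rank ∂_2 = (18 − 8) − 8 = 2, and the invariant factors of ∂_2 are all 1, so H_1 ≅ Z^2.
  H_2: rank ker ∂_2 − rank ∂_3 = (8 − 8) − 0 = 0, and there is no ∂_3, so H_2 ≅ 0.

As a check, the Euler characteristic is 9 − 18 + 8 = -1, which agrees with 1 − 2 + 0 = -1.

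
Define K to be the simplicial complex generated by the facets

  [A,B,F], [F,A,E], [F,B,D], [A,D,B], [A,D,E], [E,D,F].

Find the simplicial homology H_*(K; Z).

H_0 = Z,  H_1 = 0,  H_2 = Z.

We work with the vertex ordering A < B < D < E < F. The simplices of K, each written with vertices in increasing order, are:

  0-simplices (5): A, B, D, E, F
  1-simplices (9): AB, AD, AE, AF, BD, BF, DE, DF, EF
  2-simplices (6): ABD, ABF, ADE, AEF, BDF, DEF

giving chain groups C_0 ≅ Z^5, C_1 ≅ Z^9, C_2 ≅ Z^6.

∂_1: C_1 → C_0 sends each edge [p,q] (with p < q) to q − p. For instance
  ∂BF = F − B.
The resulting 5×9 matrix has rank 4, and its Smith normal form has invariant factors (1,1,1,1).

∂_2: C_2 → C_1 sends each 2-simplex [p,q,r] to [q,r] − [p,r] + [p,q]. For instance
  ∂ADE = DE − AE + AD,
  ∂ABD = BD − AD + AB.
This gives a 9×6 integer matrix of rank 5; reducing to Smith normal form yields diagonal entries (1,1,1,1,1).

From H_k ≅ ker(∂_k) / im(∂_{k+1}) we obtain:

  H_0: rank C_0 − rank ∂_1 = 5 − 4 = 1, and the invariant factors of ∂_1 are all 1, so H_0 = Z.
  H_1: rank ker ∂_1 − rank ∂_2 = (9 − 4) − 5 = 0, and the invariant factors of ∂_2 are all 1, so H_1 = 0.
  H_2: rank ker ∂_2 − rank ∂_3 = (6 − 5) − 0 = 1, and there is no ∂_3, so H_2 = Z.

As a check, the Euler characteristic is 5 − 9 + 6 = 2, which agrees with 1 − 0 + 1 = 2.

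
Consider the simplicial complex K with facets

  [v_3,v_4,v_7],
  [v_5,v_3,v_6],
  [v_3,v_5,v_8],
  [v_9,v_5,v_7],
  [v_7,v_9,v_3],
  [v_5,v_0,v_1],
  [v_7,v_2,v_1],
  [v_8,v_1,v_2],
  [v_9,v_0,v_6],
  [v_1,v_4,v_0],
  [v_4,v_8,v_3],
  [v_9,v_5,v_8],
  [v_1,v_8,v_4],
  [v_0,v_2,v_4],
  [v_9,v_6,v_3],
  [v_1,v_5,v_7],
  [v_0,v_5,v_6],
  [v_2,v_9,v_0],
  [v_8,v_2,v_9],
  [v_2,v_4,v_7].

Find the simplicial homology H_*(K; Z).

Fix the vertex order v_0 < v_1 < v_2 < v_3 < v_4 < v_5 < v_6 < v_7 < v_8 < v_9 and write every simplex with vertices in increasing order. Then dim K = 2 and the simplices of K are:

  0-simplices (10): [v_0], [v_1], [v_2], [v_3], [v_4], [v_5], [v_6], [v_7], [v_8], [v_9]
  1-simplices (30): (30 of them)
  2-simplices (20): (20 of them)

giving chain groups C_0 ≅ Z^10, C_1 ≅ Z^30, C_2 ≅ Z^20.

∂_1: C_1 → C_0 is given by ∂[p,q] = [q] − [p]. For instance
  ∂[v_5,v_8] = [v_8] − [v_5].
As a 10×30 matrix over Z this has rank 9, with invariant factors (1,1,1,1,1,1,1,1,1).

The boundary map ∂_2: C_2 → C_1 sends each 2-simplex [p,q,r] to [q,r] − [p,r] + [p,q]. For instance
  ∂[v_0,v_2,v_4] = [v_2,v_4] − [v_0,v_4] + [v_0,v_2],
  ∂[v_3,v_4,v_8] = [v_4,v_8] − [v_3,v_8] + [v_3,v_4].
As a 30×20 matrix over Z this has rank 20, with invariant factors (1,1,1,1,1,1,1,1,1,1,1,1,1,1,1,1,1,1,1,2).

From H_k ≅ ker(∂_k) / im(∂_{k+1}) we obtain:

  H_0: rank C_0 − rank ∂_1 = 10 − 9 = 1, and the invariant factors of ∂_1 are all 1, so H_0 = Z.
  H_1: rank ker ∂_1 − rank ∂_2 = (30 − 9) − 20 = 1, and ∂_2 has invariant factor 2 > 1, so H_1 = Z ⊕ Z/2Z.
  H_2: rank ker ∂_2 − rank ∂_3 = (20 − 20) − 0 = 0, and there is no ∂_3, so H_2 = 0.

As a check, the Euler characteristic is 10 − 30 + 20 = 0, which agrees with 1 − 1 + 0 = 0.

H_0 ≅ Z,  H_1 ≅ Z ⊕ Z/2Z,  H_2 = 0.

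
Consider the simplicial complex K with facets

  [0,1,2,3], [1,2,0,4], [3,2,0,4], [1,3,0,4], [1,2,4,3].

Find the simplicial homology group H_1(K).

We work with the vertex ordering 0 < 1 < 2 < 3 < 4. The simplices of K, each written with vertices in increasing order, are:

  0-simplices (5): [0], [1], [2], [3], [4]
  1-simplices (10): [0,1], [0,2], [0,3], [0,4], [1,2], [1,3], [1,4], [2,3], [2,4], [3,4]
  2-simplices (10): [0,1,2], [0,1,3], [0,1,4], [0,2,3], [0,2,4], [0,3,4], [1,2,3], [1,2,4], [1,3,4], [2,3,4]
  3-simplices (5): [0,1,2,3], [0,1,2,4], [0,1,3,4], [0,2,3,4], [1,2,3,4]

giving chain groups C_0 ≅ Z^5, C_1 ≅ Z^10, C_2 ≅ Z^10, C_3 ≅ Z^5.

The boundary map ∂_1: C_1 → C_0 maps an edge to its endpoints' difference, ∂[p,q] = q − p. For instance
  ∂[2,3] = [3] − [2].
The resulting 5×10 matrix has rank 4, and its Smith normal form has invariant factors (1,1,1,1).

∂_2: C_2 → C_1 sends each 2-simplex [p,q,r] to [q,r] − [p,r] + [p,q]. For instance
  ∂[0,3,4] = [3,4] − [0,4] + [0,3],
  ∂[0,1,3] = [1,3] − [0,3] + [0,1].
This gives a 10×10 integer matrix of rank 6; reducing to Smith normal form yields diagonal entries (1,1,1,1,1,1).

The boundary map ∂_3: C_3 → C_2 sends each 3-simplex σ to the alternating sum Σ_i (−1)^i (σ with its i-th vertex removed). For instance
  ∂[0,1,2,4] = [1,2,4] − [0,2,4] + [0,1,4] − [0,1,2],
  ∂[0,1,3,4] = [1,3,4] − [0,3,4] + [0,1,4] − [0,1,3].
This gives a 10×5 integer matrix of rank 4; reducing to Smith normal form yields diagonal entries (1,1,1,1).

Computing H_k = (kernel of ∂_k) / (image of ∂_{k+1}):

  H_1: rank ker ∂_1 − rank ∂_2 = (10 − 4) − 6 = 0, and the invariant factors of ∂_2 are all 1, so H_1 = 0.

H_1 ≅ 0.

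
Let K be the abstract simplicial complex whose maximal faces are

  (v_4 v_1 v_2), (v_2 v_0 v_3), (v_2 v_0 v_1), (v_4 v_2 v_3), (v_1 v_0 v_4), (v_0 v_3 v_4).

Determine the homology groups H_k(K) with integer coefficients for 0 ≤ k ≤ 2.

Take the total order v_0 < v_1 < v_2 < v_3 < v_4 on the vertex set. Then K (dimension 2) consists of the simplices:

  0-simplices (5): [v_0], [v_1], [v_2], [v_3], [v_4]
  1-simplices (9): [v_0,v_1], [v_0,v_2], [v_0,v_3], [v_0,v_4], [v_1,v_2], [v_1,v_4], [v_2,v_3], [v_2,v_4], [v_3,v_4]
  2-simplices (6): [v_0,v_1,v_2], [v_0,v_1,v_4], [v_0,v_2,v_3], [v_0,v_3,v_4], [v_1,v_2,v_4], [v_2,v_3,v_4]

so the chain groups are C_0 ≅ Z^5, C_1 ≅ Z^9, C_2 ≅ Z^6.

The boundary map ∂_1: C_1 → C_0 sends each edge [p,q] (with p < q) to q − p. For instance
  ∂[v_0,v_2] = [v_2] − [v_0].
As a 5×9 matrix over Z this has rank 4, with invariant factors (1,1,1,1).

The boundary map ∂_2: C_2 → C_1 maps a triangle to the signed sum of its edges. For instance
  ∂[v_0,v_1,v_2] = [v_1,v_2] − [v_0,v_2] + [v_0,v_1],
  ∂[v_1,v_2,v_4] = [v_2,v_4] − [v_1,v_4] + [v_1,v_2].
This gives a 9×6 integer matrix of rank 5; reducing to Smith normal form yields diagonal entries (1,1,1,1,1).

Reading off H_k = ker ∂_k / im ∂_{k+1}:

  H_0: rank C_0 − rank ∂_1 = 5 − 4 = 1, and the invariant factors of ∂_1 are all 1, so H_0 = Z.
  H_1: rank ker ∂_1 − rank ∂_2 = (9 − 4) − 5 = 0, and the invariant factors of ∂_2 are all 1, so H_1 = 0.
  H_2: rank ker ∂_2 − rank ∂_3 = (6 − 5) − 0 = 1, and there is no ∂_3, so H_2 = Z.

As a check, the Euler characteristic is 5 − 9 + 6 = 2, which agrees with 1 − 0 + 1 = 2.

H_0 = Z,  H_1 = 0,  H_2 = Z.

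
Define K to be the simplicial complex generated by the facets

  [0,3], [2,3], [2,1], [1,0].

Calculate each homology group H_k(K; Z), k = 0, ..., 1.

H_0 ≅ Z,  H_1 ≅ Z.

K has 4 vertices, 4 edges.
rank ∂_0 = 0, rank ∂_1 = 3 ⇒ b_0 = 4 − 0 − 3 = 1; all invariant factors of ∂_1 are 1 so no torsion. So H_0 ≅ Z.
rank ∂_1 = 3, rank ∂_2 = 0 ⇒ b_1 = 4 − 3 − 0 = 1. So H_1 ≅ Z.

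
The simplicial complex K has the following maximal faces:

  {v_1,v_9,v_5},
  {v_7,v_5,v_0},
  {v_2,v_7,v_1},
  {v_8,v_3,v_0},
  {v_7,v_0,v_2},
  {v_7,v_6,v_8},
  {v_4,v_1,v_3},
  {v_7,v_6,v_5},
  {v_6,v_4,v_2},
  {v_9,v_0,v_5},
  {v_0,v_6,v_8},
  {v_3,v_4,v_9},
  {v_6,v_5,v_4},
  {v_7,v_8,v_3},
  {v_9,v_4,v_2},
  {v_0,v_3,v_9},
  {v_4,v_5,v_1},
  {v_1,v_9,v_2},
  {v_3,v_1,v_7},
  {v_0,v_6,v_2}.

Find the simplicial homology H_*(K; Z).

H_0 ≅ Z,  H_1 ≅ Z ⊕ Z/2,  H_2 = 0.

We work with the vertex ordering v_0 < v_1 < v_2 < v_3 < v_4 < v_5 < v_6 < v_7 < v_8 < v_9. The simplices of K, each written with vertices in increasing order, are:

  0-simplices (10): [v_0], [v_1], [v_2], [v_3], [v_4], [v_5], [v_6], [v_7], [v_8], [v_9]
  1-simplices (30): (30 of them)
  2-simplices (20): (20 of them)

giving chain groups C_0 ≅ Z^10, C_1 ≅ Z^30, C_2 ≅ Z^20.

The boundary map ∂_1: C_1 → C_0 maps an edge to its endpoints' difference, ∂[p,q] = q − p. For instance
  ∂[v_5,v_7] = [v_7] − [v_5].
The resulting 10×30 matrix has rank 9, and its Smith normal form has invariant factors (1,1,1,1,1,1,1,1,1).

Boundary ∂_2: C_2 → C_1 acts by ∂[p,q,r] = [q,r] − [p,r] + [p,q]. For instance
  ∂[v_1,v_2,v_7] = [v_2,v_7] − [v_1,v_7] + [v_1,v_2],
  ∂[v_6,v_7,v_8] = [v_7,v_8] − [v_6,v_8] + [v_6,v_7].
The resulting 30×20 matrix has rank 20, and its Smith normal form has invariant factors (1,1,1,1,1,1,1,1,1,1,1,1,1,1,1,1,1,1,1,2).

Computing H_k = (kernel of ∂_k) / (image of ∂_{k+1}):

  H_0: rank C_0 − rank ∂_1 = 10 − 9 = 1, and the invariant factors of ∂_1 are all 1, so H_0 = Z.
  H_1: rank ker ∂_1 − rank ∂_2 = (30 − 9) − 20 = 1, and ∂_2 has invariant factor 2 > 1, so H_1 = Z ⊕ Z/2.
  H_2: rank ker ∂_2 − rank ∂_3 = (20 − 20) − 0 = 0, and there is no ∂_3, so H_2 = 0.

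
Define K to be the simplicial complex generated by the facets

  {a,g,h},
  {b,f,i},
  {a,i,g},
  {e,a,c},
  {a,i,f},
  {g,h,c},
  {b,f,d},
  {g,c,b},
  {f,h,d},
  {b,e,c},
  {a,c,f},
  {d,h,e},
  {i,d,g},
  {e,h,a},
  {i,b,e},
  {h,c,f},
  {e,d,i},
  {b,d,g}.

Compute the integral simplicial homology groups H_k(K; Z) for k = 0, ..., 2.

Take the total order a < b < c < d < e < f < g < h < i on the vertex set. Then K (dimension 2) consists of the simplices:

  0-simplices (9): a, b, c, d, e, f, g, h, i
  1-simplices (27): ac, ae, af, ag, ah, ai, bc, bd, be, bf, bg, bi, ce, cf, cg, ch, de, df, dg, dh, di, eh, ei, fh, fi, gh, gi
  2-simplices (18): ace, acf, aeh, afi, agh, agi, bce, bcg, bdf, bdg, bei, bfi, cfh, cgh, deh, dei, dfh, dgi

so the chain groups are C_0 ≅ Z^9, C_1 ≅ Z^27, C_2 ≅ Z^18.

∂_1: C_1 → C_0 is given by ∂[p,q] = [q] − [p].
The resulting 9×27 matrix has rank 8, and its Smith normal form has invariant factors (1,1,1,1,1,1,1,1).

Boundary ∂_2: C_2 → C_1 acts by ∂[p,q,r] = [q,r] − [p,r] + [p,q]. For instance
  ∂afi = fi − ai + af,
  ∂acf = cf − af + ac.
As a 27×18 matrix over Z this has rank 18, with invariant factors (1,1,1,1,1,1,1,1,1,1,1,1,1,1,1,1,1,2).

Computing H_k = (kernel of ∂_k) / (image of ∂_{k+1}):

  H_0: rank C_0 − rank ∂_1 = 9 − 8 = 1, and the invariant factors of ∂_1 are all 1, so H_0 ≅ Z.
  H_1: rank ker ∂_1 − rank ∂_2 = (27 − 8) − 18 = 1, and ∂_2 has invariant factor 2 > 1, so H_1 ≅ Z ⊕ Z/2.
  H_2: rank ker ∂_2 − rank ∂_3 = (18 − 18) − 0 = 0, and there is no ∂_3, so H_2 ≅ 0.

(K is a triangulation of the Klein bottle.)

H_0 ≅ Z,  H_1 ≅ Z ⊕ Z/2,  H_2 = 0.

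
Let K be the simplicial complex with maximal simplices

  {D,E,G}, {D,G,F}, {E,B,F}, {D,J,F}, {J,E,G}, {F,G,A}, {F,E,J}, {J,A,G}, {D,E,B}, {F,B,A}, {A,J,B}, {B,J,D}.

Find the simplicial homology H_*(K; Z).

Order the vertices as A < B < D < E < F < G < J. Listing each simplex with vertices in this order, K has dimension 2 with simplices:

  0-simplices (7): A, B, D, E, F, G, J
  1-simplices (18): AB, AF, AG, AJ, BD, BE, BF, BJ, DE, DF, DG, DJ, EF, EG, EJ, FG, FJ, GJ
  2-simplices (12): ABF, ABJ, AFG, AGJ, BDE, BDJ, BEF, DEG, DFG, DFJ, EFJ, EGJ

so the chain groups are C_0 ≅ Z^7, C_1 ≅ Z^18, C_2 ≅ Z^12.

Boundary ∂_1: C_1 → C_0 maps an edge to its endpoints' difference, ∂[p,q] = q − p. For instance
  ∂BD = D − B.
The resulting 7×18 matrix has rank 6, and its Smith normal form has invariant factors (1,1,1,1,1,1).

Boundary ∂_2: C_2 → C_1 maps a triangle to the signed sum of its edges. For instance
  ∂DEG = EG − DG + DE,
  ∂EFJ = FJ − EJ + EF.
The resulting 18×12 matrix has rank 12, and its Smith normal form has invariant factors (1,1,1,1,1,1,1,1,1,1,1,2).

Reading off H_k = ker ∂_k / im ∂_{k+1}:

  H_0: rank C_0 − rank ∂_1 = 7 − 6 = 1, and the invariant factors of ∂_1 are all 1, so H_0 = Z.
  H_1: rank ker ∂_1 − rank ∂_2 = (18 − 6) − 12 = 0, and ∂_2 has invariant factor 2 > 1, so H_1 = Z/2.
  H_2: rank ker ∂_2 − rank ∂_3 = (12 − 12) − 0 = 0, and there is no ∂_3, so H_2 = 0.

As a check, the Euler characteristic is 7 − 18 + 12 = 1, which agrees with 1 − 0 + 0 = 1.
(K is a triangulation of the real projective plane RP^2.)

H_0 ≅ Z,  H_1 ≅ Z/2,  H_2 = 0.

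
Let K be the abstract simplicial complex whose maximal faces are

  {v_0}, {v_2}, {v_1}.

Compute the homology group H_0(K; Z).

H_0 ≅ Z^3.

Fix the vertex order v_0 < v_1 < v_2 and write every simplex with vertices in increasing order. Then dim K = 0 and the simplices of K are:

  0-simplices (3): [v_0], [v_1], [v_2]

so the chain groups are C_0 ≅ Z^3.

From H_k ≅ ker(∂_k) / im(∂_{k+1}) we obtain:

  H_0: rank C_0 − rank ∂_1 = 3 − 0 = 3, and there is no ∂_1, so H_0 ≅ Z^3.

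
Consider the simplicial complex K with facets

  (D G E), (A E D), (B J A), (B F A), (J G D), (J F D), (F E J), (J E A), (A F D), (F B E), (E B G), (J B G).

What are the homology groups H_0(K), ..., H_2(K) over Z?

Take the total order A < B < D < E < F < G < J on the vertex set. Then K (dimension 2) consists of the simplices:

  0-simplices (7): A, B, D, E, F, G, J
  1-simplices (18): AB, AD, AE, AF, AJ, BE, BF, BG, BJ, DE, DF, DG, DJ, EF, EG, EJ, FJ, GJ
  2-simplices (12): ABF, ABJ, ADE, ADF, AEJ, BEF, BEG, BGJ, DEG, DFJ, DGJ, EFJ

giving chain groups C_0 ≅ Z^7, C_1 ≅ Z^18, C_2 ≅ Z^12.

Boundary ∂_1: C_1 → C_0 maps an edge to its endpoints' difference, ∂[p,q] = q − p.
As a 7×18 matrix over Z this has rank 6, with invariant factors (1,1,1,1,1,1).

∂_2: C_2 → C_1 maps a triangle to the signed sum of its edges. For instance
  ∂ADE = DE − AE + AD,
  ∂BEF = EF − BF + BE.
The resulting 18×12 matrix has rank 12, and its Smith normal form has invariant factors (1,1,1,1,1,1,1,1,1,1,1,2).

Now H_k = ker ∂_k / im ∂_{k+1}, so:

  H_0: rank C_0 − rank ∂_1 = 7 − 6 = 1, and the invariant factors of ∂_1 are all 1, so H_0 = Z.
  H_1: rank ker ∂_1 − rank ∂_2 = (18 − 6) − 12 = 0, and ∂_2 has invariant factor 2 > 1, so H_1 = Z/2.
  H_2: rank ker ∂_2 − rank ∂_3 = (12 − 12) − 0 = 0, and there is no ∂_3, so H_2 = 0.

H_0 = Z,  H_1 = Z/2,  H_2 = 0.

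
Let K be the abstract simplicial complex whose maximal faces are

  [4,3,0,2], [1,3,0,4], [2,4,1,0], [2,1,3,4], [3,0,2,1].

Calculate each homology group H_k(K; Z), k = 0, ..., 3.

H_0 = Z,  H_1 = 0,  H_2 = 0,  H_3 = Z.

K has 5 vertices, 10 edges, 10 triangles, 5 3-simplices.
rank ∂_0 = 0, rank ∂_1 = 4 ⇒ b_0 = 5 − 0 − 4 = 1; all invariant factors of ∂_1 are 1 so no torsion. So H_0 ≅ Z.
rank ∂_1 = 4, rank ∂_2 = 6 ⇒ b_1 = 10 − 4 − 6 = 0; all invariant factors of ∂_2 are 1 so no torsion. So H_1 ≅ 0.
rank ∂_2 = 6, rank ∂_3 = 4 ⇒ b_2 = 10 − 6 − 4 = 0; all invariant factors of ∂_3 are 1 so no torsion. So H_2 ≅ 0.
rank ∂_3 = 4, rank ∂_4 = 0 ⇒ b_3 = 5 − 4 − 0 = 1. So H_3 ≅ Z.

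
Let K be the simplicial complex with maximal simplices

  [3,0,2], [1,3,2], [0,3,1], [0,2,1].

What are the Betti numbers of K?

b_0 = 1, b_1 = 0, b_2 = 1.

Fix the vertex order 0 < 1 < 2 < 3 and write every simplex with vertices in increasing order. Then dim K = 2 and the simplices of K are:

  0-simplices (4): [0], [1], [2], [3]
  1-simplices (6): [0,1], [0,2], [0,3], [1,2], [1,3], [2,3]
  2-simplices (4): [0,1,2], [0,1,3], [0,2,3], [1,2,3]

so the chain groups are C_0 ≅ Z^4, C_1 ≅ Z^6, C_2 ≅ Z^4.

The boundary map ∂_1: C_1 → C_0 sends each edge [p,q] (with p < q) to q − p.
The resulting 4×6 matrix has rank 3, and its Smith normal form has invariant factors (1,1,1).

Boundary ∂_2: C_2 → C_1 sends each 2-simplex [p,q,r] to [q,r] − [p,r] + [p,q]. For instance
  ∂[0,1,2] = [1,2] − [0,2] + [0,1],
  ∂[0,2,3] = [2,3] − [0,3] + [0,2].
The 6×4 boundary matrix has rank 3 and Smith normal form diag(1,1,1).

Reading off H_k = ker ∂_k / im ∂_{k+1}:

  H_0: rank C_0 − rank ∂_1 = 4 − 3 = 1, and the invariant factors of ∂_1 are all 1, so H_0 ≅ Z.
  H_1: rank ker ∂_1 − rank ∂_2 = (6 − 3) − 3 = 0, and the invariant factors of ∂_2 are all 1, so H_1 ≅ 0.
  H_2: rank ker ∂_2 − rank ∂_3 = (4 − 3) − 0 = 1, and there is no ∂_3, so H_2 ≅ Z.

As a check, the Euler characteristic is 4 − 6 + 4 = 2, which agrees with 1 − 0 + 1 = 2.

Hence the Betti numbers are b_0 = 1, b_1 = 0, b_2 = 1.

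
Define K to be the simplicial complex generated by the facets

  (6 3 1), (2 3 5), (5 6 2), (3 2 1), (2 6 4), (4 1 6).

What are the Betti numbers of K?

K has 6 vertices, 12 edges, 6 triangles.
rank ∂_0 = 0, rank ∂_1 = 5 ⇒ b_0 = 6 − 0 − 5 = 1; all invariant factors of ∂_1 are 1 so no torsion. So H_0 = Z.
rank ∂_1 = 5, rank ∂_2 = 6 ⇒ b_1 = 12 − 5 − 6 = 1; all invariant factors of ∂_2 are 1 so no torsion. So H_1 = Z.
rank ∂_2 = 6, rank ∂_3 = 0 ⇒ b_2 = 6 − 6 − 0 = 0. So H_2 = 0.

b_0 = 1, b_1 = 1, b_2 = 0.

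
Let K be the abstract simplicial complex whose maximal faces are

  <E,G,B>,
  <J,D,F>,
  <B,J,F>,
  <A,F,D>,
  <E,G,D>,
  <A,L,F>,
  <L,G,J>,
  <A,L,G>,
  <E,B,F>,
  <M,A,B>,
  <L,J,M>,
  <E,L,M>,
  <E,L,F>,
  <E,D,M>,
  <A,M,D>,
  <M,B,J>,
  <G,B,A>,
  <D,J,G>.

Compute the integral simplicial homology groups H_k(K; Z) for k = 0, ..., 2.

Fix the vertex order A < B < D < E < F < G < J < L < M and write every simplex with vertices in increasing order. Then dim K = 2 and the simplices of K are:

  0-simplices (9): A, B, D, E, F, G, J, L, M
  1-simplices (27): AB, AD, AF, AG, AL, AM, BE, BF, BG, BJ, BM, DE, DF, DG, DJ, DM, EF, EG, EL, EM, FJ, FL, GJ, GL, JL, JM, LM
  2-simplices (18): ABG, ABM, ADF, ADM, AFL, AGL, BEF, BEG, BFJ, BJM, DEG, DEM, DFJ, DGJ, EFL, ELM, GJL, JLM

giving chain groups C_0 ≅ Z^9, C_1 ≅ Z^27, C_2 ≅ Z^18.

∂_1: C_1 → C_0 sends each edge [p,q] (with p < q) to q − p. For instance
  ∂DF = F − D.
As a 9×27 matrix over Z this has rank 8, with invariant factors (1,1,1,1,1,1,1,1).

The boundary map ∂_2: C_2 → C_1 acts by ∂[p,q,r] = [q,r] − [p,r] + [p,q]. For instance
  ∂ABM = BM − AM + AB,
  ∂DFJ = FJ − DJ + DF.
The resulting 27×18 matrix has rank 17, and its Smith normal form has invariant factors (1,1,1,1,1,1,1,1,1,1,1,1,1,1,1,1,1).

Now H_k = ker ∂_k / im ∂_{k+1}, so:

  H_0: rank C_0 − rank ∂_1 = 9 − 8 = 1, and the invariant factors of ∂_1 are all 1, so H_0 ≅ Z.
  H_1: rank ker ∂_1 − rank ∂_2 = (27 − 8) − 17 = 2, and the invariant factors of ∂_2 are all 1, so H_1 ≅ Z^2.
  H_2: rank ker ∂_2 − rank ∂_3 = (18 − 17) − 0 = 1, and there is no ∂_3, so H_2 ≅ Z.

As a check, the Euler characteristic is 9 − 27 + 18 = 0, which agrees with 1 − 2 + 1 = 0.

H_0 ≅ Z,  H_1 ≅ Z^2,  H_2 ≅ Z.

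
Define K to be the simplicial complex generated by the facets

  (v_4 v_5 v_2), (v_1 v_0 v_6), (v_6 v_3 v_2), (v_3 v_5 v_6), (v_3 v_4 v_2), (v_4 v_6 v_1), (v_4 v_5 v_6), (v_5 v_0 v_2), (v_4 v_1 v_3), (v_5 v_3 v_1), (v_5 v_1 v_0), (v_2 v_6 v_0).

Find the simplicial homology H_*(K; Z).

H_0 = Z,  H_1 = Z/2,  H_2 = 0.

Fix the vertex order v_0 < v_1 < v_2 < v_3 < v_4 < v_5 < v_6 and write every simplex with vertices in increasing order. Then dim K = 2 and the simplices of K are:

  0-simplices (7): [v_0], [v_1], [v_2], [v_3], [v_4], [v_5], [v_6]
  1-simplices (18): (18 of them)
  2-simplices (12): (12 of them)

Hence C_0 ≅ Z^7, C_1 ≅ Z^18, C_2 ≅ Z^12.

∂_1: C_1 → C_0 maps an edge to its endpoints' difference, ∂[p,q] = q − p.
The 7×18 boundary matrix has rank 6 and Smith normal form diag(1,1,1,1,1,1).

The boundary map ∂_2: C_2 → C_1 acts by ∂[p,q,r] = [q,r] − [p,r] + [p,q]. For instance
  ∂[v_1,v_4,v_6] = [v_4,v_6] − [v_1,v_6] + [v_1,v_4],
  ∂[v_3,v_5,v_6] = [v_5,v_6] − [v_3,v_6] + [v_3,v_5].
The 18×12 boundary matrix has rank 12 and Smith normal form diag(1,1,1,1,1,1,1,1,1,1,1,2).

Reading off H_k = ker ∂_k / im ∂_{k+1}:

  H_0: rank C_0 − rank ∂_1 = 7 − 6 = 1, and the invariant factors of ∂_1 are all 1, so H_0 ≅ Z.
  H_1: rank ker ∂_1 − rank ∂_2 = (18 − 6) − 12 = 0, and ∂_2 has invariant factor 2 > 1, so H_1 ≅ Z/2.
  H_2: rank ker ∂_2 − rank ∂_3 = (12 − 12) − 0 = 0, and there is no ∂_3, so H_2 ≅ 0.

(K is a triangulation of the real projective plane RP^2.)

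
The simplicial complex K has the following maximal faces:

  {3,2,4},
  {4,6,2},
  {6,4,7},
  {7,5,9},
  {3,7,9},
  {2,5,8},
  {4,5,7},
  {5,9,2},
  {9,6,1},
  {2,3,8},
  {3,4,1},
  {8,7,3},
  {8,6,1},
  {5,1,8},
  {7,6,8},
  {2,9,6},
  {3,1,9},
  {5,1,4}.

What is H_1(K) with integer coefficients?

K has 9 vertices, 27 edges, 18 triangles.
rank ∂_1 = 8, rank ∂_2 = 17 ⇒ b_1 = 27 − 8 − 17 = 2; all invariant factors of ∂_2 are 1 so no torsion. So H_1 ≅ Z^2.

H_1 = Z^2.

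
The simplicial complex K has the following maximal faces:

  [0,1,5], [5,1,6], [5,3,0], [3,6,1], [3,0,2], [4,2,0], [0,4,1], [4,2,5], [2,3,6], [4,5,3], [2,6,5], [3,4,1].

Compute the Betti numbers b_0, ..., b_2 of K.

Take the total order 0 < 1 < 2 < 3 < 4 < 5 < 6 on the vertex set. Then K (dimension 2) consists of the simplices:

  0-simplices (7): [0], [1], [2], [3], [4], [5], [6]
  1-simplices (18): [0,1], [0,2], [0,3], [0,4], [0,5], [1,3], [1,4], [1,5], [1,6], [2,3], [2,4], [2,5], [2,6], [3,4], [3,5], [3,6], [4,5], [5,6]
  2-simplices (12): [0,1,4], [0,1,5], [0,2,3], [0,2,4], [0,3,5], [1,3,4], [1,3,6], [1,5,6], [2,3,6], [2,4,5], [2,5,6], [3,4,5]

so the chain groups are C_0 ≅ Z^7, C_1 ≅ Z^18, C_2 ≅ Z^12.

The boundary map ∂_1: C_1 → C_0 maps an edge to its endpoints' difference, ∂[p,q] = q − p.
As a 7×18 matrix over Z this has rank 6, with invariant factors (1,1,1,1,1,1).

∂_2: C_2 → C_1 sends each 2-simplex [p,q,r] to [q,r] − [p,r] + [p,q]. For instance
  ∂[1,3,4] = [3,4] − [1,4] + [1,3],
  ∂[2,5,6] = [5,6] − [2,6] + [2,5].
As a 18×12 matrix over Z this has rank 12, with invariant factors (1,1,1,1,1,1,1,1,1,1,1,2).

Reading off H_k = ker ∂_k / im ∂_{k+1}:

  H_0: rank C_0 − rank ∂_1 = 7 − 6 = 1, and the invariant factors of ∂_1 are all 1, so H_0 ≅ Z.
  H_1: rank ker ∂_1 − rank ∂_2 = (18 − 6) − 12 = 0, and ∂_2 has invariant factor 2 > 1, so H_1 ≅ Z/2.
  H_2: rank ker ∂_2 − rank ∂_3 = (12 − 12) − 0 = 0, and there is no ∂_3, so H_2 ≅ 0.

As a check, the Euler characteristic is 7 − 18 + 12 = 1, which agrees with 1 − 0 + 0 = 1.
(K is a triangulation of the real projective plane RP^2.)

Hence the Betti numbers are b_0 = 1, b_1 = 0, b_2 = 0.

b_0 = 1, b_1 = 0, b_2 = 0.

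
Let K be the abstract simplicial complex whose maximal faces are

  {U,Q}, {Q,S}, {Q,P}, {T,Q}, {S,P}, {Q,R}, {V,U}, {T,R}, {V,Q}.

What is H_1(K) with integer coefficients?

H_1 ≅ Z^3.

Take the total order P < Q < R < S < T < U < V on the vertex set. Then K (dimension 1) consists of the simplices:

  0-simplices (7): P, Q, R, S, T, U, V
  1-simplices (9): PQ, PS, QR, QS, QT, QU, QV, RT, UV

Hence C_0 ≅ Z^7, C_1 ≅ Z^9.

∂_1: C_1 → C_0 sends each edge [p,q] (with p < q) to q − p. For instance
  ∂QR = R − Q.
The resulting 7×9 matrix has rank 6, and its Smith normal form has invariant factors (1,1,1,1,1,1).

Now H_k = ker ∂_k / im ∂_{k+1}, so:

  H_1: rank ker ∂_1 − rank ∂_2 = (9 − 6) − 0 = 3, and there is no ∂_2, so H_1 ≅ Z^3.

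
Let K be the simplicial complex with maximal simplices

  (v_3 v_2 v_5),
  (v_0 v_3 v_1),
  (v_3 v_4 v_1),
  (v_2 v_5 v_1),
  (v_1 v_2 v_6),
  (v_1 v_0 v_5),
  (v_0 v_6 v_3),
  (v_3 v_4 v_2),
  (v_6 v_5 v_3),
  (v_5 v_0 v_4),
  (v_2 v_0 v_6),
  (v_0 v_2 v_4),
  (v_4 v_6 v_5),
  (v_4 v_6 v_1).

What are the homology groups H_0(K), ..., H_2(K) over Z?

H_0 = Z,  H_1 = Z^2,  H_2 = Z.

We work with the vertex ordering v_0 < v_1 < v_2 < v_3 < v_4 < v_5 < v_6. The simplices of K, each written with vertices in increasing order, are:

  0-simplices (7): [v_0], [v_1], [v_2], [v_3], [v_4], [v_5], [v_6]
  1-simplices (21): (21 of them)
  2-simplices (14): (14 of them)

Hence C_0 ≅ Z^7, C_1 ≅ Z^21, C_2 ≅ Z^14.

Boundary ∂_1: C_1 → C_0 maps an edge to its endpoints' difference, ∂[p,q] = q − p. For instance
  ∂[v_4,v_6] = [v_6] − [v_4].
The 7×21 boundary matrix has rank 6 and Smith normal form diag(1,1,1,1,1,1).

∂_2: C_2 → C_1 acts by ∂[p,q,r] = [q,r] − [p,r] + [p,q]. For instance
  ∂[v_4,v_5,v_6] = [v_5,v_6] − [v_4,v_6] + [v_4,v_5],
  ∂[v_0,v_3,v_6] = [v_3,v_6] − [v_0,v_6] + [v_0,v_3].
This gives a 21×14 integer matrix of rank 13; reducing to Smith normal form yields diagonal entries (1,1,1,1,1,1,1,1,1,1,1,1,1).

Now H_k = ker ∂_k / im ∂_{k+1}, so:

  H_0: rank C_0 − rank ∂_1 = 7 − 6 = 1, and the invariant factors of ∂_1 are all 1, so H_0 ≅ Z.
  H_1: rank ker ∂_1 − rank ∂_2 = (21 − 6) − 13 = 2, and the invariant factors of ∂_2 are all 1, so H_1 ≅ Z^2.
  H_2: rank ker ∂_2 − rank ∂_3 = (14 − 13) − 0 = 1, and there is no ∂_3, so H_2 ≅ Z.

(K is a triangulation of the torus T^2.)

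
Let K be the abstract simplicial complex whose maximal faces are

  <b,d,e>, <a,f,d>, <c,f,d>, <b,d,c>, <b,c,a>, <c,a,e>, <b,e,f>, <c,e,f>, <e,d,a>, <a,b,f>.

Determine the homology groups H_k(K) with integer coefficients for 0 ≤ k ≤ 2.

We work with the vertex ordering a < b < c < d < e < f. The simplices of K, each written with vertices in increasing order, are:

  0-simplices (6): a, b, c, d, e, f
  1-simplices (15): ab, ac, ad, ae, af, bc, bd, be, bf, cd, ce, cf, de, df, ef
  2-simplices (10): abc, abf, ace, ade, adf, bcd, bde, bef, cdf, cef

Hence C_0 ≅ Z^6, C_1 ≅ Z^15, C_2 ≅ Z^10.

The boundary map ∂_1: C_1 → C_0 sends each edge [p,q] (with p < q) to q − p. For instance
  ∂ac = c − a.
As a 6×15 matrix over Z this has rank 5, with invariant factors (1,1,1,1,1).

Boundary ∂_2: C_2 → C_1 acts by ∂[p,q,r] = [q,r] − [p,r] + [p,q]. For instance
  ∂bcd = cd − bd + bc,
  ∂cdf = df − cf + cd.
As a 15×10 matrix over Z this has rank 10, with invariant factors (1,1,1,1,1,1,1,1,1,2).

Reading off H_k = ker ∂_k / im ∂_{k+1}:

  H_0: rank C_0 − rank ∂_1 = 6 − 5 = 1, and the invariant factors of ∂_1 are all 1, so H_0 = Z.
  H_1: rank ker ∂_1 − rank ∂_2 = (15 − 5) − 10 = 0, and ∂_2 has invariant factor 2 > 1, so H_1 = Z_2.
  H_2: rank ker ∂_2 − rank ∂_3 = (10 − 10) − 0 = 0, and there is no ∂_3, so H_2 = 0.

(K is a triangulation of the real projective plane RP^2.)

H_0 ≅ Z,  H_1 ≅ Z_2,  H_2 = 0.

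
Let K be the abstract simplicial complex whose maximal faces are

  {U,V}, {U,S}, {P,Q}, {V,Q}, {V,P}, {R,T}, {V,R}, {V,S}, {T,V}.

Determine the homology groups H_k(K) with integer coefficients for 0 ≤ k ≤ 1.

H_0 = Z,  H_1 = Z^3.

Fix the vertex order P < Q < R < S < T < U < V and write every simplex with vertices in increasing order. Then dim K = 1 and the simplices of K are:

  0-simplices (7): P, Q, R, S, T, U, V
  1-simplices (9): PQ, PV, QV, RT, RV, SU, SV, TV, UV

so the chain groups are C_0 ≅ Z^7, C_1 ≅ Z^9.

Boundary ∂_1: C_1 → C_0 sends each edge [p,q] (with p < q) to q − p.
The 7×9 boundary matrix has rank 6 and Smith normal form diag(1,1,1,1,1,1).

From H_k ≅ ker(∂_k) / im(∂_{k+1}) we obtain:

  H_0: rank C_0 − rank ∂_1 = 7 − 6 = 1, and the invariant factors of ∂_1 are all 1, so H_0 = Z.
  H_1: rank ker ∂_1 − rank ∂_2 = (9 − 6) − 0 = 3, and there is no ∂_2, so H_1 = Z^3.

As a check, the Euler characteristic is 7 − 9 = -2, which agrees with 1 − 3 = -2.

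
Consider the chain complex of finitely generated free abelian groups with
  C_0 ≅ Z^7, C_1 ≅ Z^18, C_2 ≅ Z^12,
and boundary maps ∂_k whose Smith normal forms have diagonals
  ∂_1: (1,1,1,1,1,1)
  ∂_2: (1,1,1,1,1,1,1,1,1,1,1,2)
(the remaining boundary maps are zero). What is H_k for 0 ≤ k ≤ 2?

H_0: b_0 = 7 − 0 − 6 = 1; torsion from ∂_1 factors > 1: none. So H_0 = Z.
H_1: b_1 = 18 − 6 − 12 = 0; torsion from ∂_2 factors > 1: [2]. So H_1 = Z/2.
H_2: b_2 = 12 − 12 − 0 = 0; torsion from ∂_3 factors > 1: none. So H_2 = 0.

H_0 = Z,  H_1 = Z/2,  H_2 = 0.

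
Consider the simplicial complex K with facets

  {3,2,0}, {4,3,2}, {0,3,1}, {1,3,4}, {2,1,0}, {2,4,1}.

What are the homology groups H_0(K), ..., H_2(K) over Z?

We work with the vertex ordering 0 < 1 < 2 < 3 < 4. The simplices of K, each written with vertices in increasing order, are:

  0-simplices (5): [0], [1], [2], [3], [4]
  1-simplices (9): [0,1], [0,2], [0,3], [1,2], [1,3], [1,4], [2,3], [2,4], [3,4]
  2-simplices (6): [0,1,2], [0,1,3], [0,2,3], [1,2,4], [1,3,4], [2,3,4]

so the chain groups are C_0 ≅ Z^5, C_1 ≅ Z^9, C_2 ≅ Z^6.

Boundary ∂_1: C_1 → C_0 sends each edge [p,q] (with p < q) to q − p.
The resulting 5×9 matrix has rank 4, and its Smith normal form has invariant factors (1,1,1,1).

The boundary map ∂_2: C_2 → C_1 sends each 2-simplex [p,q,r] to [q,r] − [p,r] + [p,q]. For instance
  ∂[0,1,2] = [1,2] − [0,2] + [0,1],
  ∂[1,3,4] = [3,4] − [1,4] + [1,3].
As a 9×6 matrix over Z this has rank 5, with invariant factors (1,1,1,1,1).

Reading off H_k = ker ∂_k / im ∂_{k+1}:

  H_0: rank C_0 − rank ∂_1 = 5 − 4 = 1, and the invariant factors of ∂_1 are all 1, so H_0 = Z.
  H_1: rank ker ∂_1 − rank ∂_2 = (9 − 4) − 5 = 0, and the invariant factors of ∂_2 are all 1, so H_1 = 0.
  H_2: rank ker ∂_2 − rank ∂_3 = (6 − 5) − 0 = 1, and there is no ∂_3, so H_2 = Z.

As a check, the Euler characteristic is 5 − 9 + 6 = 2, which agrees with 1 − 0 + 1 = 2.

H_0 ≅ Z,  H_1 = 0,  H_2 ≅ Z.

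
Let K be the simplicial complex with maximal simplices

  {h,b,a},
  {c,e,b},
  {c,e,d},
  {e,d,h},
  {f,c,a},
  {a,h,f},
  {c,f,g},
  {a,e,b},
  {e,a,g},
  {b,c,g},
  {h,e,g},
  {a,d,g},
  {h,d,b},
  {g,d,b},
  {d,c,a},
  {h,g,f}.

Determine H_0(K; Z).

Take the total order a < b < c < d < e < f < g < h on the vertex set. Then K (dimension 2) consists of the simplices:

  0-simplices (8): a, b, c, d, e, f, g, h
  1-simplices (24): ab, ac, ad, ae, af, ag, ah, bc, bd, be, bg, bh, cd, ce, cf, cg, de, dg, dh, eg, eh, fg, fh, gh
  2-simplices (16): abe, abh, acd, acf, adg, aeg, afh, bce, bcg, bdg, bdh, cde, cfg, deh, egh, fgh

so the chain groups are C_0 ≅ Z^8, C_1 ≅ Z^24, C_2 ≅ Z^16.

The boundary map ∂_1: C_1 → C_0 maps an edge to its endpoints' difference, ∂[p,q] = q − p.
The 8×24 boundary matrix has rank 7 and Smith normal form diag(1,1,1,1,1,1,1).

The boundary map ∂_2: C_2 → C_1 acts by ∂[p,q,r] = [q,r] − [p,r] + [p,q]. For instance
  ∂egh = gh − eh + eg,
  ∂cfg = fg − cg + cf.
The 24×16 boundary matrix has rank 15 and Smith normal form diag(1,1,1,1,1,1,1,1,1,1,1,1,1,1,1).

From H_k ≅ ker(∂_k) / im(∂_{k+1}) we obtain:

  H_0: rank C_0 − rank ∂_1 = 8 − 7 = 1, and the invariant factors of ∂_1 are all 1, so H_0 ≅ Z.

H_0 ≅ Z.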